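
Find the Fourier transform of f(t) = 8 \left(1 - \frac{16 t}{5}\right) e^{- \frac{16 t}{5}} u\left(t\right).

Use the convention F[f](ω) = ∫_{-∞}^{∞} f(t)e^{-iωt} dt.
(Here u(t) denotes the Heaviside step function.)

F(ω) = \frac{200 i \omega}{- 25 \omega^{2} + 160 i \omega + 256}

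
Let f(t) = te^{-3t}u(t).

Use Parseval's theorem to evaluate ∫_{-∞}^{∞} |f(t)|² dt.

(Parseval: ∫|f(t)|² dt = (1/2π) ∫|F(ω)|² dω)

∫|f(t)|² dt = \frac{1}{108}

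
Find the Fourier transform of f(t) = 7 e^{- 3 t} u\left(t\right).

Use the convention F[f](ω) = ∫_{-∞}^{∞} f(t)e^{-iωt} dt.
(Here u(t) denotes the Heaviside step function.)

F(ω) = \frac{7}{i \omega + 3}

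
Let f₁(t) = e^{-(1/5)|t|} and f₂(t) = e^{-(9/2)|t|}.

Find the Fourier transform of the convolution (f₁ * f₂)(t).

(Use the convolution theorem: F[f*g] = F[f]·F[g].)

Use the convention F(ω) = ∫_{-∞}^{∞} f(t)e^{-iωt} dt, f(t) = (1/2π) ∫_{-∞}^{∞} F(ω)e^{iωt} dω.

F[f₁*f₂](ω) = \frac{360}{100 \omega^{4} + 2029 \omega^{2} + 81}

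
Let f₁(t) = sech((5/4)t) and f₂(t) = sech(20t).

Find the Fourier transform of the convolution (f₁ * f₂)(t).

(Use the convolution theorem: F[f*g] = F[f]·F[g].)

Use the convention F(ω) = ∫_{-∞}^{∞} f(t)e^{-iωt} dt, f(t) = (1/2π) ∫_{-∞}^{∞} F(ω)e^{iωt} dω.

F[f₁*f₂](ω) = \frac{\pi^{2}}{25 \cosh{\left(\frac{\pi \omega}{40} \right)} \cosh{\left(\frac{2 \pi \omega}{5} \right)}}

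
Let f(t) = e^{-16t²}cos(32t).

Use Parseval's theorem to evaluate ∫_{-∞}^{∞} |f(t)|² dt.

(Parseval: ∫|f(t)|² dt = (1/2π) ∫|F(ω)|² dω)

∫|f(t)|² dt = \frac{\sqrt{2} \sqrt{\pi} \left(1 + e^{32}\right)}{16 e^{32}}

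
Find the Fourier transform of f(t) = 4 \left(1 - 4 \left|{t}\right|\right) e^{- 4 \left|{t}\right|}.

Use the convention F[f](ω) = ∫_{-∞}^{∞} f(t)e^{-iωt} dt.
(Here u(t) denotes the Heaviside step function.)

F(ω) = \frac{64 \omega^{2}}{\left(\omega^{2} + 16\right)^{2}}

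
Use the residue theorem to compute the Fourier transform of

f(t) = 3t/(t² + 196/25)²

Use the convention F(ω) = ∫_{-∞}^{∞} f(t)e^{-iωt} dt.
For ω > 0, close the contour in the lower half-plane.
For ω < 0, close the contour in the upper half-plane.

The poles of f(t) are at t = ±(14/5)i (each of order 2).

Let g(z) = f(z)e^{-iωz}; for large |z| the factor e^{-iωz} decays in the lower half-plane when ω > 0 and in the upper half-plane when ω < 0.

Case ω > 0 (lower half-plane, clockwise contour ⇒ F(ω) = -2πi·ΣRes):
  Res_{z = - \frac{14 i}{5}} g(z) = \frac{15 \omega e^{- \frac{14 \omega}{5}}}{56} (pole of order 2)
  F(ω) = -2πi·ΣRes = - \frac{15 i \pi \omega e^{- \frac{14 \omega}{5}}}{28}

Case ω < 0 (upper half-plane, counterclockwise contour ⇒ F(ω) = +2πi·ΣRes):
  Res_{z = \frac{14 i}{5}} g(z) = - \frac{15 \omega e^{\frac{14 \omega}{5}}}{56} (pole of order 2)
  F(ω) = 2πi·ΣRes = - \frac{15 i \pi \omega e^{\frac{14 \omega}{5}}}{28}

Both cases combine into a single formula in |ω|:

F(ω) = - \frac{15 i \pi \omega e^{- \frac{14 \left|{\omega}\right|}{5}}}{28}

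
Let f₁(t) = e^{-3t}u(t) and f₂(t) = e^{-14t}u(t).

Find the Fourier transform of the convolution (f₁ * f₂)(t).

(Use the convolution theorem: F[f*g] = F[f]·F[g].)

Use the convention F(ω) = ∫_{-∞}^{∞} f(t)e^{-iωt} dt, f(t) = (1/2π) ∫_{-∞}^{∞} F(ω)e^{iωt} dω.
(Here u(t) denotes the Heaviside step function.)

F[f₁*f₂](ω) = \frac{1}{\left(i \omega + 3\right) \left(i \omega + 14\right)}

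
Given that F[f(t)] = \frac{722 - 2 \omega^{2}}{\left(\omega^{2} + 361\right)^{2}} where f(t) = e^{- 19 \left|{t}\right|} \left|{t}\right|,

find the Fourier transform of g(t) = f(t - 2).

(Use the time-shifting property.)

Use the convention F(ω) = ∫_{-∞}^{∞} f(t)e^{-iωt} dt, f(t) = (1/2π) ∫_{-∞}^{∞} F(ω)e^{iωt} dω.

F[g](ω) = \frac{2 \left(361 - \omega^{2}\right) e^{- 2 i \omega}}{\left(\omega^{2} + 361\right)^{2}}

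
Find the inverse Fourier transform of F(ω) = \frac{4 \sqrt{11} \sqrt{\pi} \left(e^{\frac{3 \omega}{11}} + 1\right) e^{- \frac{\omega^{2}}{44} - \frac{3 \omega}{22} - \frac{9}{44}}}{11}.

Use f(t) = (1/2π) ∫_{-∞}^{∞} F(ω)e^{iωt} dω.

f(t) = 8 e^{- 11 t^{2}} \cos{\left(3 t \right)}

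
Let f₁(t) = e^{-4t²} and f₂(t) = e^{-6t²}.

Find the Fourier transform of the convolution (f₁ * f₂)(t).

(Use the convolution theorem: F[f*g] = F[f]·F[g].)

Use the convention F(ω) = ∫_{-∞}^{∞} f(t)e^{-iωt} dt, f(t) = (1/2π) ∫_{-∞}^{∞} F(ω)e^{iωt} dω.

F[f₁*f₂](ω) = \frac{\sqrt{6} \pi e^{- \frac{5 \omega^{2}}{48}}}{12}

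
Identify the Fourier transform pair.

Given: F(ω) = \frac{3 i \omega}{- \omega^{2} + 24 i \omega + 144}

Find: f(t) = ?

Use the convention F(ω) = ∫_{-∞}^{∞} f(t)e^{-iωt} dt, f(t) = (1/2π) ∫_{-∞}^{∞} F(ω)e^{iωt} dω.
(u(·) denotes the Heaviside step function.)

f(t) = 3 \left(1 - 12 t\right) e^{- 12 t} u\left(t\right)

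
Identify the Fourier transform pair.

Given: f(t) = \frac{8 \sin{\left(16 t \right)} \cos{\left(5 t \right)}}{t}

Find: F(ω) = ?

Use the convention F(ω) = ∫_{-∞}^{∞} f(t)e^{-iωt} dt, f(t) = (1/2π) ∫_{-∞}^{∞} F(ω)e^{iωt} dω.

F(ω) = \begin{cases} 8 \pi & \text{for}\: \omega > -11 \wedge \omega < 11 \\4 \pi & \text{for}\: \omega > -21 \wedge \omega < 21 \\0 & \text{otherwise} \end{cases}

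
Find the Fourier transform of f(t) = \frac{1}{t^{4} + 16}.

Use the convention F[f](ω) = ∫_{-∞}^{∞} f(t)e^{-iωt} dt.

F(ω) = \frac{\pi e^{- \sqrt{2} \left|{\omega}\right|} \sin{\left(\sqrt{2} \left|{\omega}\right| + \frac{\pi}{4} \right)}}{8}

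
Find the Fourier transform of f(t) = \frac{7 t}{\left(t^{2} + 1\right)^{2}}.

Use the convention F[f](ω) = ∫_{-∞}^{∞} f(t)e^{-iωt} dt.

F(ω) = - \frac{7 i \pi \omega e^{- \left|{\omega}\right|}}{2}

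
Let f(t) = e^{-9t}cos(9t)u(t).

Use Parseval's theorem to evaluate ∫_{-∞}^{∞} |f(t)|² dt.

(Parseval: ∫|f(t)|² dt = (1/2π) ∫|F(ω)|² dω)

∫|f(t)|² dt = \frac{1}{24}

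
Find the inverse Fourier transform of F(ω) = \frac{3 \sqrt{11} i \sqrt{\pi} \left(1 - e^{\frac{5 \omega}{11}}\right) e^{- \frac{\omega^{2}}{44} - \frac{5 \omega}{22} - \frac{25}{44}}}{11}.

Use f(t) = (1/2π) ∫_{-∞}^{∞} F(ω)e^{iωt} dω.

f(t) = 6 e^{- 11 t^{2}} \sin{\left(5 t \right)}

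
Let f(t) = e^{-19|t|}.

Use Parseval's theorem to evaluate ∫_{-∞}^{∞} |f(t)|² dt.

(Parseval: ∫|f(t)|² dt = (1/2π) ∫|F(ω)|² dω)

∫|f(t)|² dt = \frac{1}{19}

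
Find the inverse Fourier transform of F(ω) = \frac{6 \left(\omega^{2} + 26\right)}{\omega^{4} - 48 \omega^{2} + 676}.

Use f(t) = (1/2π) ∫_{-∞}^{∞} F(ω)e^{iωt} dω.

f(t) = 3 e^{- \left|{t}\right|} \cos{\left(5 \left|{t}\right| \right)}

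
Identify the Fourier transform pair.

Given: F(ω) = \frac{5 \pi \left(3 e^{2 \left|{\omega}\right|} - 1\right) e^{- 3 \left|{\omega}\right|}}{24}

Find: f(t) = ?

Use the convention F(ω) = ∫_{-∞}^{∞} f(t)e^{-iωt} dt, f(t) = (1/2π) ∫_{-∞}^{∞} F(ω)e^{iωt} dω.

f(t) = \frac{5}{\left(t^{2} + 1\right) \left(t^{2} + 9\right)}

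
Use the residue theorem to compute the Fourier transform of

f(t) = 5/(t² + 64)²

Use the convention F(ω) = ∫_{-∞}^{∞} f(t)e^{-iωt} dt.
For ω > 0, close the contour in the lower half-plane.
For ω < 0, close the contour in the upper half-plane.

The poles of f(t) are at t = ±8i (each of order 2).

Let g(z) = f(z)e^{-iωz}; for large |z| the factor e^{-iωz} decays in the lower half-plane when ω > 0 and in the upper half-plane when ω < 0.

Case ω > 0 (lower half-plane, clockwise contour ⇒ F(ω) = -2πi·ΣRes):
  Res_{z = - 8 i} g(z) = \frac{5 i \left(8 \omega + 1\right) e^{- 8 \omega}}{2048} (pole of order 2)
  F(ω) = -2πi·ΣRes = \frac{5 \pi \left(8 \omega + 1\right) e^{- 8 \omega}}{1024}

Case ω < 0 (upper half-plane, counterclockwise contour ⇒ F(ω) = +2πi·ΣRes):
  Res_{z = 8 i} g(z) = \frac{5 i \left(8 \omega - 1\right) e^{8 \omega}}{2048} (pole of order 2)
  F(ω) = 2πi·ΣRes = \frac{5 \pi \left(1 - 8 \omega\right) e^{8 \omega}}{1024}

Both cases combine into a single formula in |ω|:

F(ω) = \frac{5 \pi \left(8 \left|{\omega}\right| + 1\right) e^{- 8 \left|{\omega}\right|}}{1024}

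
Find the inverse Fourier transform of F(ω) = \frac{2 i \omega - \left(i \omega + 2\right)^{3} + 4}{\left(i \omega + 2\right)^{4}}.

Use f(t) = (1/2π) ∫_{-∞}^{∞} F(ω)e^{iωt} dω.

f(t) = \left(t^{2} - 1\right) e^{- 2 t} u\left(t\right)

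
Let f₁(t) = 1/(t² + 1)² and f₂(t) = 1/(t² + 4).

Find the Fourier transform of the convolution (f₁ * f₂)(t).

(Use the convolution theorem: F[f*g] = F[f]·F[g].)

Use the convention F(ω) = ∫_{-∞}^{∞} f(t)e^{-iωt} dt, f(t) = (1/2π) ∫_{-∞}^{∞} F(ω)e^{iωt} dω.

F[f₁*f₂](ω) = \frac{\pi^{2} \left(\left|{\omega}\right| + 1\right) e^{- 3 \left|{\omega}\right|}}{4}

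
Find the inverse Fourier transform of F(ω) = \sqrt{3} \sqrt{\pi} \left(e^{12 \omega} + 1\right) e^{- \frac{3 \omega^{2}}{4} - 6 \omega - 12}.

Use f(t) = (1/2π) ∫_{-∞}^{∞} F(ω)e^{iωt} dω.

f(t) = 2 e^{- \frac{t^{2}}{3}} \cos{\left(4 t \right)}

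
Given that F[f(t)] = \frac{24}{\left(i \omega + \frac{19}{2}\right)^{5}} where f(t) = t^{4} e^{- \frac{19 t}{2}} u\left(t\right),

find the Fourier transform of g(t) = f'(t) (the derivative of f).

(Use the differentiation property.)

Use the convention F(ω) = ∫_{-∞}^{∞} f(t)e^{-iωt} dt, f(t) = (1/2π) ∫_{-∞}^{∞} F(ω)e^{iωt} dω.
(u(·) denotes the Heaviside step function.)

F[g](ω) = \frac{768 i \omega}{\left(2 i \omega + 19\right)^{5}}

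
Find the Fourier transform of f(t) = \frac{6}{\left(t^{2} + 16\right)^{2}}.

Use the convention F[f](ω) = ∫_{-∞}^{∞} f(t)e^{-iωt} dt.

F(ω) = \frac{3 \pi \left(4 \left|{\omega}\right| + 1\right) e^{- 4 \left|{\omega}\right|}}{64}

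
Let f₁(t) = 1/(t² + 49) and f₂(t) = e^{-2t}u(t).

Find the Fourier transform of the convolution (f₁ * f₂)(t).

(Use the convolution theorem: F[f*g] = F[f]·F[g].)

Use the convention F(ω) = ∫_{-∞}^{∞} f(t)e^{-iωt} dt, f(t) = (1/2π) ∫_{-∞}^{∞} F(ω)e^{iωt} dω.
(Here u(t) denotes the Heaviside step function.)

F[f₁*f₂](ω) = \frac{\pi e^{- 7 \left|{\omega}\right|}}{7 \left(i \omega + 2\right)}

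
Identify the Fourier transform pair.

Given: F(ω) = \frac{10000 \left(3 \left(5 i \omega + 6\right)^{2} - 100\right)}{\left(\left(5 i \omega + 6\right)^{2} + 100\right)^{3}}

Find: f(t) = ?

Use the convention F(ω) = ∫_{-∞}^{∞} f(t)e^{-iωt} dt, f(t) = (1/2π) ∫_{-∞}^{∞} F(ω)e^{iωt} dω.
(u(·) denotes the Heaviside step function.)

f(t) = 4 t^{2} e^{- \frac{6 t}{5}} \sin{\left(2 t \right)} u\left(t\right)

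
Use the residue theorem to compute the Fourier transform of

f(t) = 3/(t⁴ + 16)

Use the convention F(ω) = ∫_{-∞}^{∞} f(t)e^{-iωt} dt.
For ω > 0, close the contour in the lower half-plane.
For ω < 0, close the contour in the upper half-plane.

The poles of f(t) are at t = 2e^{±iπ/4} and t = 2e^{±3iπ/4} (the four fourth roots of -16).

Let g(z) = f(z)e^{-iωz}; for large |z| the factor e^{-iωz} decays in the lower half-plane when ω > 0 and in the upper half-plane when ω < 0.

Case ω > 0 (lower half-plane, clockwise contour ⇒ F(ω) = -2πi·ΣRes):
  Res_{z = - \sqrt{2} - \sqrt{2} i} g(z) = \frac{3 \sqrt{2} i \left(1 - i\right) e^{\sqrt{2} \omega \left(-1 + i\right)}}{64}
  Res_{z = \sqrt{2} - \sqrt{2} i} g(z) = \frac{3 \sqrt{2} i \left(1 + i\right) e^{- \sqrt{2} \omega \left(1 + i\right)}}{64}
  F(ω) = -2πi·ΣRes = \frac{3 \sqrt{2} \pi \left(1 - i\right) \left(e^{2 \sqrt{2} i \omega} + i\right) e^{- \sqrt{2} \omega \left(1 + i\right)}}{32} = \frac{3 \pi e^{- \sqrt{2} \omega} \sin{\left(\sqrt{2} \omega + \frac{\pi}{4} \right)}}{8}

Case ω < 0 (upper half-plane, counterclockwise contour ⇒ F(ω) = +2πi·ΣRes):
  Res_{z = \sqrt{2} + \sqrt{2} i} g(z) = \frac{3 \sqrt{2} i \left(-1 + i\right) e^{\sqrt{2} \omega \left(1 - i\right)}}{64}
  Res_{z = - \sqrt{2} + \sqrt{2} i} g(z) = \frac{3 \sqrt{2} \left(1 - i\right) e^{\sqrt{2} \omega \left(1 + i\right)}}{64}
  F(ω) = 2πi·ΣRes = - \frac{3 \sqrt{2} i \pi \left(i \left(1 - i\right) e^{\sqrt{2} \omega \left(1 - i\right)} - \left(1 - i\right) e^{\sqrt{2} \omega \left(1 + i\right)}\right)}{32} = \frac{3 \pi e^{\sqrt{2} \omega} \cos{\left(\sqrt{2} \omega + \frac{\pi}{4} \right)}}{8}

Both cases combine into a single formula in |ω|:

F(ω) = \frac{3 \pi e^{- \sqrt{2} \left|{\omega}\right|} \sin{\left(\sqrt{2} \left|{\omega}\right| + \frac{\pi}{4} \right)}}{8}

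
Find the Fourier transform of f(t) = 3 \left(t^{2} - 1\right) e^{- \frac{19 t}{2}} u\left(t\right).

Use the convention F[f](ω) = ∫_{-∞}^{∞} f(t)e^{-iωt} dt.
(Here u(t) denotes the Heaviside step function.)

F(ω) = \frac{6 \left(16 i \omega - \left(2 i \omega + 19\right)^{3} + 152\right)}{\left(2 i \omega + 19\right)^{4}}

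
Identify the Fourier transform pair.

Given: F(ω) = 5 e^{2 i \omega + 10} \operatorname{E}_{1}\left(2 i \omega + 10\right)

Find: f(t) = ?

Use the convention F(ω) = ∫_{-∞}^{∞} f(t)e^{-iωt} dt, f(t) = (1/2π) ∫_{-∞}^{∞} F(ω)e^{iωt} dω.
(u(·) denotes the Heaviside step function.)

f(t) = \frac{5 e^{- 5 t} u\left(t\right)}{t + 2}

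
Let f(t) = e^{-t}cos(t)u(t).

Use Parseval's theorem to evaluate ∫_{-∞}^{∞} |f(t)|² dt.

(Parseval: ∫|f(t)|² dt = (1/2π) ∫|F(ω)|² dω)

∫|f(t)|² dt = \frac{3}{8}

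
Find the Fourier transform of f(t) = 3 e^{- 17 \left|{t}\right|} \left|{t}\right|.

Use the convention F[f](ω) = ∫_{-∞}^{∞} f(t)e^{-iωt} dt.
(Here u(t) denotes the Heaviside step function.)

F(ω) = \frac{6 \left(289 - \omega^{2}\right)}{\left(\omega^{2} + 289\right)^{2}}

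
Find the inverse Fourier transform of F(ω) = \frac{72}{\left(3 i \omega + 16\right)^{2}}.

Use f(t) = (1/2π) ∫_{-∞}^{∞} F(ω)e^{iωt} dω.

f(t) = 8 t e^{- \frac{16 t}{3}} u\left(t\right)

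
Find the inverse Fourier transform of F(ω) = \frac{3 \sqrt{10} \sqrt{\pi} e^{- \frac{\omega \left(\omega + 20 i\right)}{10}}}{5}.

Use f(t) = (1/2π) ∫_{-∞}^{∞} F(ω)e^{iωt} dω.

f(t) = 3 e^{- \frac{5 \left(t - 2\right)^{2}}{2}}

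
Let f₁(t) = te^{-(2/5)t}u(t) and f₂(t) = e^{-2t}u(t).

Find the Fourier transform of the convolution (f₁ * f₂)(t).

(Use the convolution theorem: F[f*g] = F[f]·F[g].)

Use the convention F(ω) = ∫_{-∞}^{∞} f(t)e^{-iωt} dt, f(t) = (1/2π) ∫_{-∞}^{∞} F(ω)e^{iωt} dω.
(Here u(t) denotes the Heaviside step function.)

F[f₁*f₂](ω) = \frac{25}{\left(i \omega + 2\right) \left(5 i \omega + 2\right)^{2}}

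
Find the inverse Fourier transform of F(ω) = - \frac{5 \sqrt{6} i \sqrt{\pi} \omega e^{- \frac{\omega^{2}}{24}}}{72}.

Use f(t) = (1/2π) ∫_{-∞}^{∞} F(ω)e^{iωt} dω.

f(t) = 5 t e^{- 6 t^{2}}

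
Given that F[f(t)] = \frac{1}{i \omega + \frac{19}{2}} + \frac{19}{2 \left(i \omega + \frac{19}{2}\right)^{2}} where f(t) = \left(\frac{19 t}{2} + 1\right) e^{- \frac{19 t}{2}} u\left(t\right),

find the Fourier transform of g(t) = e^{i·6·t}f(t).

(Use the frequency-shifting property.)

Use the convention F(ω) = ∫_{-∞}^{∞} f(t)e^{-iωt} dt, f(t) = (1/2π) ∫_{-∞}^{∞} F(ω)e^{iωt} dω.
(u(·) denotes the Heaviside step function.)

F[g](ω) = \frac{- 4 i \omega - 76 + 24 i}{4 \omega^{2} + \omega \left(-48 - 76 i\right) - 217 + 456 i}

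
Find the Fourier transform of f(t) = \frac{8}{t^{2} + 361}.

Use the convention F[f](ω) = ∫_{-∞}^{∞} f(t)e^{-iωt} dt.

F(ω) = \frac{8 \pi e^{- 19 \left|{\omega}\right|}}{19}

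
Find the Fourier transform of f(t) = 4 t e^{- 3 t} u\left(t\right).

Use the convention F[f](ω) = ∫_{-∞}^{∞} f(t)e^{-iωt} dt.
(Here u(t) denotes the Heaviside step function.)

F(ω) = \frac{4}{\left(i \omega + 3\right)^{2}}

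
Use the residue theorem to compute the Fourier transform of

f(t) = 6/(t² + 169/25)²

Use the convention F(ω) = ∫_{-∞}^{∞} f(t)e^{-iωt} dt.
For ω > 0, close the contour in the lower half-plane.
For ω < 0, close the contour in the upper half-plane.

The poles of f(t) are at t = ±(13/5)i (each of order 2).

Let g(z) = f(z)e^{-iωz}; for large |z| the factor e^{-iωz} decays in the lower half-plane when ω > 0 and in the upper half-plane when ω < 0.

Case ω > 0 (lower half-plane, clockwise contour ⇒ F(ω) = -2πi·ΣRes):
  Res_{z = - \frac{13 i}{5}} g(z) = \frac{75 i \left(13 \omega + 5\right) e^{- \frac{13 \omega}{5}}}{4394} (pole of order 2)
  F(ω) = -2πi·ΣRes = \frac{75 \pi \left(13 \omega + 5\right) e^{- \frac{13 \omega}{5}}}{2197}

Case ω < 0 (upper half-plane, counterclockwise contour ⇒ F(ω) = +2πi·ΣRes):
  Res_{z = \frac{13 i}{5}} g(z) = \frac{75 i \left(13 \omega - 5\right) e^{\frac{13 \omega}{5}}}{4394} (pole of order 2)
  F(ω) = 2πi·ΣRes = \frac{75 \pi \left(5 - 13 \omega\right) e^{\frac{13 \omega}{5}}}{2197}

Both cases combine into a single formula in |ω|:

F(ω) = \frac{75 \pi \left(13 \left|{\omega}\right| + 5\right) e^{- \frac{13 \left|{\omega}\right|}{5}}}{2197}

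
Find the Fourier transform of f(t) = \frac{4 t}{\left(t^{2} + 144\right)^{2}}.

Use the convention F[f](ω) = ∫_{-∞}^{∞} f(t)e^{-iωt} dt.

F(ω) = - \frac{i \pi \omega e^{- 12 \left|{\omega}\right|}}{6}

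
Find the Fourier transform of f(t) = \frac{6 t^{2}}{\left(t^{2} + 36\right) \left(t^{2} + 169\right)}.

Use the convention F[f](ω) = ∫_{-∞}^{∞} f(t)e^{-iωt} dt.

F(ω) = \frac{6 \pi \left(13 - 6 e^{7 \left|{\omega}\right|}\right) e^{- 13 \left|{\omega}\right|}}{133}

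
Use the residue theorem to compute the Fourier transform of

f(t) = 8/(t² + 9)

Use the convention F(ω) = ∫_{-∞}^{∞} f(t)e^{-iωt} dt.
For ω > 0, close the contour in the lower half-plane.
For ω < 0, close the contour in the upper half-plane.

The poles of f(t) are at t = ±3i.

Let g(z) = f(z)e^{-iωz}; for large |z| the factor e^{-iωz} decays in the lower half-plane when ω > 0 and in the upper half-plane when ω < 0.

Case ω > 0 (lower half-plane, clockwise contour ⇒ F(ω) = -2πi·ΣRes):
  Res_{z = - 3 i} g(z) = \frac{4 i e^{- 3 \omega}}{3}
  F(ω) = -2πi·ΣRes = \frac{8 \pi e^{- 3 \omega}}{3}

Case ω < 0 (upper half-plane, counterclockwise contour ⇒ F(ω) = +2πi·ΣRes):
  Res_{z = 3 i} g(z) = - \frac{4 i e^{3 \omega}}{3}
  F(ω) = 2πi·ΣRes = \frac{8 \pi e^{3 \omega}}{3}

Both cases combine into a single formula in |ω|:

F(ω) = \frac{8 \pi e^{- 3 \left|{\omega}\right|}}{3}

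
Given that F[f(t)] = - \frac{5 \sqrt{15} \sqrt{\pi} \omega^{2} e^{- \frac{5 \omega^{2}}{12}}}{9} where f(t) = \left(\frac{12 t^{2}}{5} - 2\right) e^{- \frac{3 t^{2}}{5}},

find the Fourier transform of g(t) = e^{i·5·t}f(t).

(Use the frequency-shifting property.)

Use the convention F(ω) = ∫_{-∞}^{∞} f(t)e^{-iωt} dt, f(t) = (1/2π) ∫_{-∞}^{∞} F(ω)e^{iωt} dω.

F[g](ω) = - \frac{5 \sqrt{15} \sqrt{\pi} \left(\omega - 5\right)^{2} e^{- \frac{5 \left(\omega - 5\right)^{2}}{12}}}{9}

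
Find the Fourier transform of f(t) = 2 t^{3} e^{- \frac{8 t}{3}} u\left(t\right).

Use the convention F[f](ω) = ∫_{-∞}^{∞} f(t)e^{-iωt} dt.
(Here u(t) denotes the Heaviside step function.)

F(ω) = \frac{972}{\left(3 i \omega + 8\right)^{4}}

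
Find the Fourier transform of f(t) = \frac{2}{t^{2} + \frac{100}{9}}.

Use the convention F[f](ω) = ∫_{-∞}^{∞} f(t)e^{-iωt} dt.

F(ω) = \frac{3 \pi e^{- \frac{10 \left|{\omega}\right|}{3}}}{5}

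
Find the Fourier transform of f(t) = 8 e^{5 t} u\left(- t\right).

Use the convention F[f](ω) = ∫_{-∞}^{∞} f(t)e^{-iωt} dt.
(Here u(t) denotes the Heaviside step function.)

F(ω) = - \frac{8}{i \omega - 5}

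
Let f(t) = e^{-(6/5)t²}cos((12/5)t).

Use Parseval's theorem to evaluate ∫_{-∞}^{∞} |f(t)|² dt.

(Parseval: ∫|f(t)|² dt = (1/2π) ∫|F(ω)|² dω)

∫|f(t)|² dt = \frac{\sqrt{15} \sqrt{\pi} \left(1 + e^{\frac{12}{5}}\right)}{12 e^{\frac{12}{5}}}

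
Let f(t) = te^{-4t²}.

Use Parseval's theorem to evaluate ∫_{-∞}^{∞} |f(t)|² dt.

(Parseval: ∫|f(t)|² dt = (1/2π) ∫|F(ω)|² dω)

∫|f(t)|² dt = \frac{\sqrt{2} \sqrt{\pi}}{64}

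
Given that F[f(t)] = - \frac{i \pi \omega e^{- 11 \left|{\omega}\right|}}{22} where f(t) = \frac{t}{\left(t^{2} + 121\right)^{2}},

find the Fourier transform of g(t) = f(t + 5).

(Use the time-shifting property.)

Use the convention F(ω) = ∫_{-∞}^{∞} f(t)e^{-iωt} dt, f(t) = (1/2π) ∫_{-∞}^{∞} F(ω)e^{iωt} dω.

F[g](ω) = - \frac{i \pi \omega e^{5 i \omega - 11 \left|{\omega}\right|}}{22}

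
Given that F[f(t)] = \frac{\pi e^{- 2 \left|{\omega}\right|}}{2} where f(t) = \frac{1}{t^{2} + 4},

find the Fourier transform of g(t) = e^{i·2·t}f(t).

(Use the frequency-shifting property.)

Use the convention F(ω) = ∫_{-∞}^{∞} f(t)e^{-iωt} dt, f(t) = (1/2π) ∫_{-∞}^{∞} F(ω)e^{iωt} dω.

F[g](ω) = \frac{\pi e^{- 2 \left|{\omega - 2}\right|}}{2}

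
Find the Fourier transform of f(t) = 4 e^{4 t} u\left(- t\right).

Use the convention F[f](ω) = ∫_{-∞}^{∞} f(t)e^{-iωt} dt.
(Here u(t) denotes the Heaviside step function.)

F(ω) = - \frac{4}{i \omega - 4}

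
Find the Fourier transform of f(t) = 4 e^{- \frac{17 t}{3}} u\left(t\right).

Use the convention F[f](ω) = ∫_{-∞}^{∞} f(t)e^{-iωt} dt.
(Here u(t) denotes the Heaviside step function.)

F(ω) = \frac{12}{3 i \omega + 17}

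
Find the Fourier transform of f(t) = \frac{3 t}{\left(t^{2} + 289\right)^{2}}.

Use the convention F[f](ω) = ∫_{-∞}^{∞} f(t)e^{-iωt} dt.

F(ω) = - \frac{3 i \pi \omega e^{- 17 \left|{\omega}\right|}}{34}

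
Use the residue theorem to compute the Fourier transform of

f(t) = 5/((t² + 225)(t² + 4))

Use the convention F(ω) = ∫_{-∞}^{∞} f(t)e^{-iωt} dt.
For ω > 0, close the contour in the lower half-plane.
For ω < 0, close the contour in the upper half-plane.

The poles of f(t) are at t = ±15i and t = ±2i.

Let g(z) = f(z)e^{-iωz}; for large |z| the factor e^{-iωz} decays in the lower half-plane when ω > 0 and in the upper half-plane when ω < 0.

Case ω > 0 (lower half-plane, clockwise contour ⇒ F(ω) = -2πi·ΣRes):
  Res_{z = - 15 i} g(z) = - \frac{i e^{- 15 \omega}}{1326}
  Res_{z = - 2 i} g(z) = \frac{5 i e^{- 2 \omega}}{884}
  F(ω) = -2πi·ΣRes = \frac{\pi \left(15 e^{13 \omega} - 2\right) e^{- 15 \omega}}{1326}

Case ω < 0 (upper half-plane, counterclockwise contour ⇒ F(ω) = +2πi·ΣRes):
  Res_{z = 15 i} g(z) = \frac{i e^{15 \omega}}{1326}
  Res_{z = 2 i} g(z) = - \frac{5 i e^{2 \omega}}{884}
  F(ω) = 2πi·ΣRes = \frac{\pi \left(15 - 2 e^{13 \omega}\right) e^{2 \omega}}{1326}

Both cases combine into a single formula in |ω|:

F(ω) = \frac{\pi \left(15 e^{13 \left|{\omega}\right|} - 2\right) e^{- 15 \left|{\omega}\right|}}{1326}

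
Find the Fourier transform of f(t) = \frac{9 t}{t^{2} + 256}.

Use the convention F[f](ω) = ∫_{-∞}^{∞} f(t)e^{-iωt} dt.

F(ω) = - 9 i \pi e^{- 16 \left|{\omega}\right|} \operatorname{sign}{\left(\omega \right)}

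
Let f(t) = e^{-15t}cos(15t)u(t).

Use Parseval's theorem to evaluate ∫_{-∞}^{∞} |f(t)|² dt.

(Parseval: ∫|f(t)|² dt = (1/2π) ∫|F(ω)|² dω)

∫|f(t)|² dt = \frac{1}{40}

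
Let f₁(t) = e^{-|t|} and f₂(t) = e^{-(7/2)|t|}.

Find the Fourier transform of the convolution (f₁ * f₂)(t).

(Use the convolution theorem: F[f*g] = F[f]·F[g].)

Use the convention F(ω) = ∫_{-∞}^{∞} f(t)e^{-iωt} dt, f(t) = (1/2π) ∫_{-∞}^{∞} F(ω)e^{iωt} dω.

F[f₁*f₂](ω) = \frac{56}{\left(\omega^{2} + 1\right) \left(4 \omega^{2} + 49\right)}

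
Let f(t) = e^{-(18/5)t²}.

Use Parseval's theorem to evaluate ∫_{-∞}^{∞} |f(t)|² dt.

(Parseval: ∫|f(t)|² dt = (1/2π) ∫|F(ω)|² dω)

∫|f(t)|² dt = \frac{\sqrt{5} \sqrt{\pi}}{6}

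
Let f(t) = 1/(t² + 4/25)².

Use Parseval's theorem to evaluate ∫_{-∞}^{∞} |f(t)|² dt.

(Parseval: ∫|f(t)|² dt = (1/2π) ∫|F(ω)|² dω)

∫|f(t)|² dt = \frac{390625 \pi}{2048}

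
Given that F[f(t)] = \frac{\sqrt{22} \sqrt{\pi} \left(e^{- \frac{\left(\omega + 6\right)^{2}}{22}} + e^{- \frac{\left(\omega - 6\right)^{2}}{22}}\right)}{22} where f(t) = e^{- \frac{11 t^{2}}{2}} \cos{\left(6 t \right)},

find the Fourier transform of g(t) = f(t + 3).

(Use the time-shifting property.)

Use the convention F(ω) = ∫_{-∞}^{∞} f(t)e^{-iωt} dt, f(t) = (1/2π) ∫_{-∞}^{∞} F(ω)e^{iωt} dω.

F[g](ω) = \frac{\sqrt{22} \sqrt{\pi} \left(e^{\frac{12 \omega}{11}} + 1\right) e^{- \frac{\omega^{2}}{22} - \frac{6 \omega}{11} + 3 i \omega - \frac{18}{11}}}{22}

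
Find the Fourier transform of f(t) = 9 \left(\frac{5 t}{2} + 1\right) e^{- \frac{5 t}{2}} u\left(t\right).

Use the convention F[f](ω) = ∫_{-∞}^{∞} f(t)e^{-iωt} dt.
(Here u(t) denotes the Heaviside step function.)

F(ω) = \frac{36 \left(- i \omega - 5\right)}{4 \omega^{2} - 20 i \omega - 25}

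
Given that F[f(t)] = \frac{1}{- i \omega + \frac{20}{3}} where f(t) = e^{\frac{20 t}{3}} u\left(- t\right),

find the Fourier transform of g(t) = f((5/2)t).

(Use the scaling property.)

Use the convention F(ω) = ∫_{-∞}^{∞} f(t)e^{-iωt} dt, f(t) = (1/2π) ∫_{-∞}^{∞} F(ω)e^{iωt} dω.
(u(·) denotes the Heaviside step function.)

F[g](ω) = - \frac{3}{3 i \omega - 50}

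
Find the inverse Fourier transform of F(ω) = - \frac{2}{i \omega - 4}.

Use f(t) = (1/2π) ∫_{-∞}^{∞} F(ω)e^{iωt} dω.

f(t) = 2 e^{4 t} u\left(- t\right)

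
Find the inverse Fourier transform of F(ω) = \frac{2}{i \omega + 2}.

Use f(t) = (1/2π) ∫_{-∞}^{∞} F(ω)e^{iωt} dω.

f(t) = 2 e^{- 2 t} u\left(t\right)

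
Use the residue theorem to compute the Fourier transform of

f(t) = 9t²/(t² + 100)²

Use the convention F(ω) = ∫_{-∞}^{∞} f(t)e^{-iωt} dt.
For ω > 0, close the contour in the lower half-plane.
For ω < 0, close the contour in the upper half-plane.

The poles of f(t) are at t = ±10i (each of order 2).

Let g(z) = f(z)e^{-iωz}; for large |z| the factor e^{-iωz} decays in the lower half-plane when ω > 0 and in the upper half-plane when ω < 0.

Case ω > 0 (lower half-plane, clockwise contour ⇒ F(ω) = -2πi·ΣRes):
  Res_{z = - 10 i} g(z) = \frac{9 i \left(1 - 10 \omega\right) e^{- 10 \omega}}{40} (pole of order 2)
  F(ω) = -2πi·ΣRes = \frac{9 \pi \left(1 - 10 \omega\right) e^{- 10 \omega}}{20}

Case ω < 0 (upper half-plane, counterclockwise contour ⇒ F(ω) = +2πi·ΣRes):
  Res_{z = 10 i} g(z) = \frac{9 i \left(- 10 \omega - 1\right) e^{10 \omega}}{40} (pole of order 2)
  F(ω) = 2πi·ΣRes = \frac{9 \pi \left(10 \omega + 1\right) e^{10 \omega}}{20}

Both cases combine into a single formula in |ω|:

F(ω) = \frac{9 \pi \left(1 - 10 \left|{\omega}\right|\right) e^{- 10 \left|{\omega}\right|}}{20}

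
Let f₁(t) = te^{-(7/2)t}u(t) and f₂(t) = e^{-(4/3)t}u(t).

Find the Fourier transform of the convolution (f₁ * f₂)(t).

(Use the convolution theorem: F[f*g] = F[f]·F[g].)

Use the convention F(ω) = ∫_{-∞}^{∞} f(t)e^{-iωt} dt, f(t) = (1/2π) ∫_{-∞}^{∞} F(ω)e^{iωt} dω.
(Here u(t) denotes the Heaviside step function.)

F[f₁*f₂](ω) = \frac{12}{\left(2 i \omega + 7\right)^{2} \left(3 i \omega + 4\right)}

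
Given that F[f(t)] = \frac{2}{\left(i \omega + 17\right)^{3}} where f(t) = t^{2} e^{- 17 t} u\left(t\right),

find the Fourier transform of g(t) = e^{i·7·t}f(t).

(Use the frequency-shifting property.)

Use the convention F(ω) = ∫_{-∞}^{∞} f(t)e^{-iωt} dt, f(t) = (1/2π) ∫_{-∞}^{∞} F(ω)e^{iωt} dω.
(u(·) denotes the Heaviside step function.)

F[g](ω) = \frac{2}{\left(i \left(\omega - 7\right) + 17\right)^{3}}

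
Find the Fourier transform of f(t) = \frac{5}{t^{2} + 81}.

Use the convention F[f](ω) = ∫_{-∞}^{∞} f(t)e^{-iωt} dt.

F(ω) = \frac{5 \pi e^{- 9 \left|{\omega}\right|}}{9}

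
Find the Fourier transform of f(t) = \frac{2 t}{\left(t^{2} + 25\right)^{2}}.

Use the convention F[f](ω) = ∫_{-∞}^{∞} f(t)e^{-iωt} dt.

F(ω) = - \frac{i \pi \omega e^{- 5 \left|{\omega}\right|}}{5}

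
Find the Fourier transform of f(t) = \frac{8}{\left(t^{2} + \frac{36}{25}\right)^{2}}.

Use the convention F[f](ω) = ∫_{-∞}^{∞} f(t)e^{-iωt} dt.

F(ω) = \frac{25 \pi \left(6 \left|{\omega}\right| + 5\right) e^{- \frac{6 \left|{\omega}\right|}{5}}}{54}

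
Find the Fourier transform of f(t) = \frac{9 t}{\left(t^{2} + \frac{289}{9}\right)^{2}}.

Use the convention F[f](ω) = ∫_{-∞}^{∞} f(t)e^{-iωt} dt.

F(ω) = - \frac{27 i \pi \omega e^{- \frac{17 \left|{\omega}\right|}{3}}}{34}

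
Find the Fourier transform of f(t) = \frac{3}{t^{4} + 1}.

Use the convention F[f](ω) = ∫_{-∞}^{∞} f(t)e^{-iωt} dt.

F(ω) = 3 \pi e^{- \frac{\sqrt{2} \left|{\omega}\right|}{2}} \sin{\left(\frac{\sqrt{2} \left|{\omega}\right|}{2} + \frac{\pi}{4} \right)}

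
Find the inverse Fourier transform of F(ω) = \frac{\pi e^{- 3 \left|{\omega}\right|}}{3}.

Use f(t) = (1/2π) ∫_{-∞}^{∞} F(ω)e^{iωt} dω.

f(t) = \frac{1}{t^{2} + 9}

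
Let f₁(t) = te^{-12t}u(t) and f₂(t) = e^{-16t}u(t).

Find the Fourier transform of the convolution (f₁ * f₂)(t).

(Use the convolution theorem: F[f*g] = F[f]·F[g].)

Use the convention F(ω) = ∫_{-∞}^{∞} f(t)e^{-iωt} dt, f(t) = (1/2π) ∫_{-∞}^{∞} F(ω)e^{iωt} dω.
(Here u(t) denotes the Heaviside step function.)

F[f₁*f₂](ω) = \frac{1}{\left(i \omega + 12\right)^{2} \left(i \omega + 16\right)}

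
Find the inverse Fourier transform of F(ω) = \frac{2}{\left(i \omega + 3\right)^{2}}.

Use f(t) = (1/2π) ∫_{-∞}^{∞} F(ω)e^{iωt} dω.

f(t) = 2 t e^{- 3 t} u\left(t\right)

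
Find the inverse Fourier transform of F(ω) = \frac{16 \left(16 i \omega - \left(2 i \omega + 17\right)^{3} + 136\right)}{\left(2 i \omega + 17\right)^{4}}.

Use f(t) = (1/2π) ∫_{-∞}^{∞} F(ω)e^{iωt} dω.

f(t) = 8 \left(t^{2} - 1\right) e^{- \frac{17 t}{2}} u\left(t\right)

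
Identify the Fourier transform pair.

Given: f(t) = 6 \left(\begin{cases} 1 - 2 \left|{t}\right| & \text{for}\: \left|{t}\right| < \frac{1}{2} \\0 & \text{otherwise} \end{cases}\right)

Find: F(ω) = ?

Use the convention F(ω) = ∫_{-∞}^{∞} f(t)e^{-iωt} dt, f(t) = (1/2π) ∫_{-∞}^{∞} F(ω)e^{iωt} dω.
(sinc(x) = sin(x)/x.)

F(ω) = 3 \operatorname{sinc}^{2}{\left(\frac{\omega}{4} \right)}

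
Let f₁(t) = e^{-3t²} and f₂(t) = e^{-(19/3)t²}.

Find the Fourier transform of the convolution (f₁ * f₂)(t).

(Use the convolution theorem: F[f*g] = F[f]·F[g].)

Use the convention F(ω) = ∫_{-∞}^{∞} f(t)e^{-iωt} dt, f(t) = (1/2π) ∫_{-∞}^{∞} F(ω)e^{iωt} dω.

F[f₁*f₂](ω) = \frac{\sqrt{19} \pi e^{- \frac{7 \omega^{2}}{57}}}{19}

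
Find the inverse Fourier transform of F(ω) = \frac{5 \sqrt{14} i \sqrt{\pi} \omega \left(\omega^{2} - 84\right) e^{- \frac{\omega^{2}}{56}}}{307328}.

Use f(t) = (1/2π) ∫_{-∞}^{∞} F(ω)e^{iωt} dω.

f(t) = 5 t^{3} e^{- 14 t^{2}}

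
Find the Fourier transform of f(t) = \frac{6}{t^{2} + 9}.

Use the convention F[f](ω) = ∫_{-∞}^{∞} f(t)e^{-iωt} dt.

F(ω) = 2 \pi e^{- 3 \left|{\omega}\right|}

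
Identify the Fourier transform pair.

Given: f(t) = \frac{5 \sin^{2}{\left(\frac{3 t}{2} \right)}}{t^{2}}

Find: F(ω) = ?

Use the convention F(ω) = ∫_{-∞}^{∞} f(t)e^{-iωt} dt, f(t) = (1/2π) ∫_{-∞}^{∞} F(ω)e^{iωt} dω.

F(ω) = \begin{cases} \frac{5 \pi \left(3 - \left|{\omega}\right|\right)}{2} & \text{for}\: \omega > -3 \wedge \omega < 3 \\0 & \text{otherwise} \end{cases}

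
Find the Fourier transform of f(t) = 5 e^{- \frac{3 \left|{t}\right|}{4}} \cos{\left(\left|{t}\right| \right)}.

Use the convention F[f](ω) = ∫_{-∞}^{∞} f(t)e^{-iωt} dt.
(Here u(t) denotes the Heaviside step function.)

F(ω) = \frac{120 \left(16 \omega^{2} + 25\right)}{256 \omega^{4} - 224 \omega^{2} + 625}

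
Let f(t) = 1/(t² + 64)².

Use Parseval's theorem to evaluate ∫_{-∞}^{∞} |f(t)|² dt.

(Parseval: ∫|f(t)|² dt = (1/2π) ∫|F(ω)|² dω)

∫|f(t)|² dt = \frac{5 \pi}{33554432}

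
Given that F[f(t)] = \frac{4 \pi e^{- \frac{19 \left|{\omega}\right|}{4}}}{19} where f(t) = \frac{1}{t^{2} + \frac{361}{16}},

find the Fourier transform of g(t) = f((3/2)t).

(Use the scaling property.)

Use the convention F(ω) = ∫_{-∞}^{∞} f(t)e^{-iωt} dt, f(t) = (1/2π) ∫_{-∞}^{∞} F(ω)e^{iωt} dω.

F[g](ω) = \frac{8 \pi e^{- \frac{19 \left|{\omega}\right|}{6}}}{57}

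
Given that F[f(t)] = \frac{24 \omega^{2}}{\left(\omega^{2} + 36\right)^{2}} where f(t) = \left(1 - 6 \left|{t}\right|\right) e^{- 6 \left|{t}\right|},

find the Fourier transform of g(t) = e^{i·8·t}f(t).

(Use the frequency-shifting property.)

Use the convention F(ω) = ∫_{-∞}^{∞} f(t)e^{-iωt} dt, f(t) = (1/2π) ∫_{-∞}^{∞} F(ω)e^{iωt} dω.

F[g](ω) = \frac{24 \left(\omega - 8\right)^{2}}{\left(\left(\omega - 8\right)^{2} + 36\right)^{2}}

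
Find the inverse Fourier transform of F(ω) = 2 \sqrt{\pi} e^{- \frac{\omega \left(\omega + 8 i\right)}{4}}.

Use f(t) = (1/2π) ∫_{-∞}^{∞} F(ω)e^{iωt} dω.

f(t) = 2 e^{- \left(t - 2\right)^{2}}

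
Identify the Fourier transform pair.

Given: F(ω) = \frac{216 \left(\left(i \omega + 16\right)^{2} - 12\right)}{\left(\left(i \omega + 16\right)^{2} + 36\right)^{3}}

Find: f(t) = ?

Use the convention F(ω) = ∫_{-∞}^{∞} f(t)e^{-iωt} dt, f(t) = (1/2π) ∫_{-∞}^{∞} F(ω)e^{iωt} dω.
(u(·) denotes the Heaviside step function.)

f(t) = 6 t^{2} e^{- 16 t} \sin{\left(6 t \right)} u\left(t\right)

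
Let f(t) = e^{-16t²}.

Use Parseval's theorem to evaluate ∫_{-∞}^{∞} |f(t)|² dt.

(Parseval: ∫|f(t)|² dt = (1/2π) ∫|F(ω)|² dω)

∫|f(t)|² dt = \frac{\sqrt{2} \sqrt{\pi}}{8}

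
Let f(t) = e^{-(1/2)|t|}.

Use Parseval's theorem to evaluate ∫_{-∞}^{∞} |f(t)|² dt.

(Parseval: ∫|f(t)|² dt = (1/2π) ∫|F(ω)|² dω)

∫|f(t)|² dt = 2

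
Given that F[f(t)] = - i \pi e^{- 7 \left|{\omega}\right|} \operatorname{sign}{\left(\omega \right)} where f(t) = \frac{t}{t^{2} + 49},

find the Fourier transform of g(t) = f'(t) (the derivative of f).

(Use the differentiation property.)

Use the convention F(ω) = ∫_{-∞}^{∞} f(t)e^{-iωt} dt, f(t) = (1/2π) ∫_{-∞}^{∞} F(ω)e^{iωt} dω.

F[g](ω) = \pi \omega e^{- 7 \left|{\omega}\right|} \operatorname{sign}{\left(\omega \right)}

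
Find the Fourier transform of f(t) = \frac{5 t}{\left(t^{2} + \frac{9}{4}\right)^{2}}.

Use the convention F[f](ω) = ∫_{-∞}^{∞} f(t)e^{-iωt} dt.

F(ω) = - \frac{5 i \pi \omega e^{- \frac{3 \left|{\omega}\right|}{2}}}{3}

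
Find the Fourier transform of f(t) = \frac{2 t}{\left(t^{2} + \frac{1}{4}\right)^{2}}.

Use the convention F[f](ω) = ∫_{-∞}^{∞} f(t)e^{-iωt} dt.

F(ω) = - 2 i \pi \omega e^{- \frac{\left|{\omega}\right|}{2}}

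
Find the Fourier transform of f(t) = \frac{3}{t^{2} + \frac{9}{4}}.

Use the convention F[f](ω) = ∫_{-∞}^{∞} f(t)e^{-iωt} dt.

F(ω) = 2 \pi e^{- \frac{3 \left|{\omega}\right|}{2}}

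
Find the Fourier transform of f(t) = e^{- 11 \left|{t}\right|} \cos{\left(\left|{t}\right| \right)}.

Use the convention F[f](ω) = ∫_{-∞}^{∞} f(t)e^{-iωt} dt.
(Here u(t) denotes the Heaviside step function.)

F(ω) = \frac{22 \left(\omega^{2} + 122\right)}{\omega^{4} + 240 \omega^{2} + 14884}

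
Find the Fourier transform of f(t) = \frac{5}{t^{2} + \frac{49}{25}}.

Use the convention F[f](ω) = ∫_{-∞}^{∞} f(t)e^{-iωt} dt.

F(ω) = \frac{25 \pi e^{- \frac{7 \left|{\omega}\right|}{5}}}{7}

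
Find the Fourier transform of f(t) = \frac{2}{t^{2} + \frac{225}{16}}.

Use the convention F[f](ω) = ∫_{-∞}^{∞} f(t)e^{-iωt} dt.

F(ω) = \frac{8 \pi e^{- \frac{15 \left|{\omega}\right|}{4}}}{15}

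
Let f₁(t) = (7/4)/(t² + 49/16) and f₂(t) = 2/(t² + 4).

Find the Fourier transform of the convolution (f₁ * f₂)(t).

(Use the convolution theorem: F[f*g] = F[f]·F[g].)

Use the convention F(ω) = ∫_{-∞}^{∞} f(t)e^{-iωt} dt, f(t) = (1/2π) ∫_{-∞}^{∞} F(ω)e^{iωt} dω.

F[f₁*f₂](ω) = \pi^{2} e^{- \frac{15 \left|{\omega}\right|}{4}}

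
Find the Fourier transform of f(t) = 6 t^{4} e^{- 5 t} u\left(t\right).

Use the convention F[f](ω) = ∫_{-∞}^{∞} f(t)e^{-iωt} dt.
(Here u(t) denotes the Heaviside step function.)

F(ω) = \frac{144}{\left(i \omega + 5\right)^{5}}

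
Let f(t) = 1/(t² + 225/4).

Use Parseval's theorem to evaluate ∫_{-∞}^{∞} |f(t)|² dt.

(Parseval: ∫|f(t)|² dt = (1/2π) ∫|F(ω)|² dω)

∫|f(t)|² dt = \frac{4 \pi}{3375}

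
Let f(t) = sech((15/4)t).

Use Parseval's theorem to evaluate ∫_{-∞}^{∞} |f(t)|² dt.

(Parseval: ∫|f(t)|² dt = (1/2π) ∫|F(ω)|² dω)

∫|f(t)|² dt = \frac{8}{15}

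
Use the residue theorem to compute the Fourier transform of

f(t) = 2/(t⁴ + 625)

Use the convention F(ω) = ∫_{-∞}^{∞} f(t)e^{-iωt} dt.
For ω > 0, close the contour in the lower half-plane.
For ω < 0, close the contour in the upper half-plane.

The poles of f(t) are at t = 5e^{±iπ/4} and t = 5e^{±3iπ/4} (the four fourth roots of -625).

Let g(z) = f(z)e^{-iωz}; for large |z| the factor e^{-iωz} decays in the lower half-plane when ω > 0 and in the upper half-plane when ω < 0.

Case ω > 0 (lower half-plane, clockwise contour ⇒ F(ω) = -2πi·ΣRes):
  Res_{z = - \frac{5 \sqrt{2}}{2} - \frac{5 \sqrt{2} i}{2}} g(z) = \frac{\sqrt{2} i \left(1 - i\right) e^{\frac{5 \sqrt{2} \omega \left(-1 + i\right)}{2}}}{500}
  Res_{z = \frac{5 \sqrt{2}}{2} - \frac{5 \sqrt{2} i}{2}} g(z) = \frac{\sqrt{2} i \left(1 + i\right) e^{- \frac{5 \sqrt{2} \omega \left(1 + i\right)}{2}}}{500}
  F(ω) = -2πi·ΣRes = \frac{\sqrt{2} \pi \left(1 - i\right) \left(e^{5 \sqrt{2} i \omega} + i\right) e^{- \frac{5 \sqrt{2} \omega \left(1 + i\right)}{2}}}{250} = \frac{2 \pi e^{- \frac{5 \sqrt{2} \omega}{2}} \sin{\left(\frac{5 \sqrt{2} \omega}{2} + \frac{\pi}{4} \right)}}{125}

Case ω < 0 (upper half-plane, counterclockwise contour ⇒ F(ω) = +2πi·ΣRes):
  Res_{z = \frac{5 \sqrt{2}}{2} + \frac{5 \sqrt{2} i}{2}} g(z) = \frac{\sqrt{2} i \left(-1 + i\right) e^{\frac{5 \sqrt{2} \omega \left(1 - i\right)}{2}}}{500}
  Res_{z = - \frac{5 \sqrt{2}}{2} + \frac{5 \sqrt{2} i}{2}} g(z) = \frac{\sqrt{2} \left(1 - i\right) e^{\frac{5 \sqrt{2} \omega \left(1 + i\right)}{2}}}{500}
  F(ω) = 2πi·ΣRes = - \frac{\sqrt{2} i \pi \left(i \left(1 - i\right) e^{\frac{5 \sqrt{2} \omega \left(1 - i\right)}{2}} - \left(1 - i\right) e^{\frac{5 \sqrt{2} \omega \left(1 + i\right)}{2}}\right)}{250} = \frac{2 \pi e^{\frac{5 \sqrt{2} \omega}{2}} \cos{\left(\frac{5 \sqrt{2} \omega}{2} + \frac{\pi}{4} \right)}}{125}

Both cases combine into a single formula in |ω|:

F(ω) = \frac{2 \pi e^{- \frac{5 \sqrt{2} \left|{\omega}\right|}{2}} \sin{\left(\frac{5 \sqrt{2} \left|{\omega}\right|}{2} + \frac{\pi}{4} \right)}}{125}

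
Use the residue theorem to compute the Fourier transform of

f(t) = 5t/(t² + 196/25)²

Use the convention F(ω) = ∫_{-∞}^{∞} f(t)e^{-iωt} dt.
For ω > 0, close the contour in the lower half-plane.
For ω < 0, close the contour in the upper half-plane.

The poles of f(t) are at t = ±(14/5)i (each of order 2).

Let g(z) = f(z)e^{-iωz}; for large |z| the factor e^{-iωz} decays in the lower half-plane when ω > 0 and in the upper half-plane when ω < 0.

Case ω > 0 (lower half-plane, clockwise contour ⇒ F(ω) = -2πi·ΣRes):
  Res_{z = - \frac{14 i}{5}} g(z) = \frac{25 \omega e^{- \frac{14 \omega}{5}}}{56} (pole of order 2)
  F(ω) = -2πi·ΣRes = - \frac{25 i \pi \omega e^{- \frac{14 \omega}{5}}}{28}

Case ω < 0 (upper half-plane, counterclockwise contour ⇒ F(ω) = +2πi·ΣRes):
  Res_{z = \frac{14 i}{5}} g(z) = - \frac{25 \omega e^{\frac{14 \omega}{5}}}{56} (pole of order 2)
  F(ω) = 2πi·ΣRes = - \frac{25 i \pi \omega e^{\frac{14 \omega}{5}}}{28}

Both cases combine into a single formula in |ω|:

F(ω) = - \frac{25 i \pi \omega e^{- \frac{14 \left|{\omega}\right|}{5}}}{28}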